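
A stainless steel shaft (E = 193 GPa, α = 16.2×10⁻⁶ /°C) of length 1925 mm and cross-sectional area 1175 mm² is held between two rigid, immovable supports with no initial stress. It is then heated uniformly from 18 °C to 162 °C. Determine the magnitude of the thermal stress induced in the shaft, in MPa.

With length fixed, the mechanical strain must cancel the thermal strain αΔT = 16.2×10⁻⁶ × 144 = 2332.8×10⁻⁶.
σ = EαΔT = 193×10³ × 16.2×10⁻⁶ × 144 = 450.2 MPa (compressive; the shaft is trying to expand).

σ ≈ 450 MPa (compressive)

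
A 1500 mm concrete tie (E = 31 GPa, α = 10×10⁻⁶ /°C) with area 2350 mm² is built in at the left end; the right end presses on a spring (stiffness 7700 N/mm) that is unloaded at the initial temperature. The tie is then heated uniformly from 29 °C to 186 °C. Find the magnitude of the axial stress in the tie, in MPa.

Free thermal expansion: δ_free = αΔT L = 10×10⁻⁶ × 157 × 1500 = 2.355 mm.
Let P be the compressive force at the spring. The tie shortens elastically by PL/(AE) and the spring compresses by P/k; together these equal δ_free.
P [ L/(AE) + 1/k ] = δ_free → P [ 1500/(2350×31×10³) + 1/(7700) ] = 2.355.
P = 2.355 / 0.0001505 = 15650 N.
σ = P/A = 15650/2350 = 6.66 MPa.

σ ≈ 6.66 MPa (compressive)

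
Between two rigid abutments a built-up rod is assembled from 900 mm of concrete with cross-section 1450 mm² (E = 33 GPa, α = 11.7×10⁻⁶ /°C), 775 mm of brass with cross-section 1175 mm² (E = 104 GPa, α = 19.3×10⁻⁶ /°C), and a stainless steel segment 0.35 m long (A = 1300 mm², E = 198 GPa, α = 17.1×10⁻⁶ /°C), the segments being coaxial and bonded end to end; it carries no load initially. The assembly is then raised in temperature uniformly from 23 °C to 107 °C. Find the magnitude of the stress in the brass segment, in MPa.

With the walls removed the bar would change length by δ_free = Σ αᵢΔT Lᵢ = 11.7×10⁻⁶×84×900 + 19.3×10⁻⁶×84×775 + 17.1×10⁻⁶×84×350 = 2.644 mm.
The rigid supports impose zero overall length change; the single axial force P common to all segments must satisfy P Σ Lᵢ/(AᵢEᵢ) = δ_free.
Σ Lᵢ/(AᵢEᵢ) = 900/(1450×33×10³) + 775/(1175×104×10³) + 350/(1300×198×10³) = 2.651×10⁻⁵ mm/N.
Hence P = δ_free / Σ(L/AE) = 2.644/2.651×10⁻⁵ = 99.72 kN (compressive).
σ_{brass} = P / A = 99720 / 1175 = 84.87 MPa.

σ ≈ 84.9 MPa (compressive)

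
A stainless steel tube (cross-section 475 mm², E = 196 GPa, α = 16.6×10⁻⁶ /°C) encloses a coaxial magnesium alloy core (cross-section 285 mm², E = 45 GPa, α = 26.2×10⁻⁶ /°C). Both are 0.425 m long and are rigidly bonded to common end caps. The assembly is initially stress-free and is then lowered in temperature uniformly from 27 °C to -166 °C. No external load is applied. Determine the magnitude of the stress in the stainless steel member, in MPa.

σ ≈ 44 MPa (compressive)

The magnesium alloy has the larger α, so on cooling it would change length more than the stainless steel if both were free. The rigid plates force a common final length, so the magnesium alloy is put into tension and the stainless steel into compression, with equal and opposite forces P (no external load).
Equating the net (thermal + elastic) strains gives |α₁ − α₂|·ΔT = P·[1/(A₁E₁) + 1/(A₂E₂)].
|α₁ − α₂|·ΔT = 9.6×10⁻⁶ × 193 = 0.001853.
1/(A₁E₁) + 1/(A₂E₂) = 1/(475×196×10³) + 1/(285×45×10³) = 8.871×10⁻⁸ N⁻¹.
P = 0.001853 / 8.871×10⁻⁸ = 20890 N = 20.89 kN.
σ_{stainless steel} = P/A₁ = 20890/475 = 43.97 MPa, compressive.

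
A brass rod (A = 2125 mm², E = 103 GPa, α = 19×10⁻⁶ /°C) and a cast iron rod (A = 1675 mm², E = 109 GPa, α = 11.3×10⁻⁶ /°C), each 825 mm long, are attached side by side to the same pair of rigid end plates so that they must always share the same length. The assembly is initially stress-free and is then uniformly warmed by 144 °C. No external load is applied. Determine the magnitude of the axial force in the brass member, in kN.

P ≈ 110 kN (compressive in the brass)

Equilibrium of a rigid end plate with no external load gives equal and opposite internal forces ±P in the two members. Since α_{brass} > α_{cast iron}, heating drives the brass into compression and the cast iron into tension.
Setting the final lengths equal and cancelling L: (α₁ − α₂)ΔT = P/(A₁E₁) + P/(A₂E₂).
|α₁ − α₂|·ΔT = 7.7×10⁻⁶ × 144 = 0.001109.
1/(A₁E₁) + 1/(A₂E₂) = 1/(2125×103×10³) + 1/(1675×109×10³) = 1.005×10⁻⁸ N⁻¹.
P = 0.001109 / 1.005×10⁻⁸ = 110400 N = 110.4 kN.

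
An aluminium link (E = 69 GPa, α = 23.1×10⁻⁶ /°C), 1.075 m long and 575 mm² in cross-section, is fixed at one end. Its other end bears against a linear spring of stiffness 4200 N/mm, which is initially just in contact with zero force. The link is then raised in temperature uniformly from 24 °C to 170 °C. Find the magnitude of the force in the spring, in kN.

P ≈ 13.7 kN

The unrestrained thermal change is αΔT L = 23.1×10⁻⁶ × 146 × 1075 = 3.626 mm.
Let P be the compressive force at the spring. The link shortens elastically by PL/(AE) and the spring compresses by P/k; together these equal δ_free.
P [ L/(AE) + 1/k ] = δ_free → P [ 1075/(575×69×10³) + 1/(4200) ] = 3.626.
P = 3.626 / 0.0002652 = 13670 N.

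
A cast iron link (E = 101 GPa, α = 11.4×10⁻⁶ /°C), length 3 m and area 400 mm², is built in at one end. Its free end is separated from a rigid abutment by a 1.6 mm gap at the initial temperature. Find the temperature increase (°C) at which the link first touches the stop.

ΔT ≈ 46.8 °C

Contact occurs when the free expansion equals the gap: αΔT L = 1.6 mm.
So ΔT = g/(αL) = 1.6/(11.4×10⁻⁶ × 3000) = 46.78 °C.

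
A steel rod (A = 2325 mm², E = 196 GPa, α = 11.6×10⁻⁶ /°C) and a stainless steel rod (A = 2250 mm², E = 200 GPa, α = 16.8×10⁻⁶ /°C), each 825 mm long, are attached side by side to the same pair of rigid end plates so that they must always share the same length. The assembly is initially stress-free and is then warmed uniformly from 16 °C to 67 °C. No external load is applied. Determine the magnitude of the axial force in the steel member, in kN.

Equilibrium of a rigid end plate with no external load gives equal and opposite internal forces ±P in the two members. Since α_{stainless steel} > α_{steel}, heating drives the stainless steel into compression and the steel into tension.
Compatibility of the two members (thermal + elastic change equal): (α₁ − α₂)ΔT = P·[1/(A₁E₁) + 1/(A₂E₂)].
|α₁ − α₂|·ΔT = 5.2×10⁻⁶ × 51 = 0.0002652.
1/(A₁E₁) + 1/(A₂E₂) = 1/(2325×196×10³) + 1/(2250×200×10³) = 4.417×10⁻⁹ N⁻¹.
P = 0.0002652 / 4.417×10⁻⁹ = 60050 N = 60.05 kN.

P ≈ 60 kN (tensile in the steel)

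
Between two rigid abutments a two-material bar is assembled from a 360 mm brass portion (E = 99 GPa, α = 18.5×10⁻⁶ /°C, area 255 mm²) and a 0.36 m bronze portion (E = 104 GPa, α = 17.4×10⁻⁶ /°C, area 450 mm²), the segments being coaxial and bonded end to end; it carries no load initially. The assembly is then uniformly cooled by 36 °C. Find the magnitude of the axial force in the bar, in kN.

With the walls removed the bar would change length by δ_free = Σ αᵢΔT Lᵢ = 18.5×10⁻⁶×36×360 + 17.4×10⁻⁶×36×360 = 0.4653 mm.
The rigid supports impose zero overall length change; the single axial force P common to all segments must satisfy P Σ Lᵢ/(AᵢEᵢ) = δ_free.
Σ Lᵢ/(AᵢEᵢ) = 360/(255×99×10³) + 360/(450×104×10³) = 2.195×10⁻⁵ mm/N.
P = 0.4653 / 2.195×10⁻⁵ = 21190 N = 21.19 kN, tensile.

P ≈ 21.2 kN (tensile)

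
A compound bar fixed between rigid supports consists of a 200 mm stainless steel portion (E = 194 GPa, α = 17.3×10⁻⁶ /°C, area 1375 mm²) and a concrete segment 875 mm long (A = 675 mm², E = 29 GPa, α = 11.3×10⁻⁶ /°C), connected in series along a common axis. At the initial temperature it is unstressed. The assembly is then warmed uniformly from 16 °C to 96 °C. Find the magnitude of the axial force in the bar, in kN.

Free thermal expansion of the whole bar: Σ αᵢΔT Lᵢ = 17.3×10⁻⁶×80×200 + 11.3×10⁻⁶×80×875 = 1.068 mm.
Since the ends are fixed, an axial force P builds up, equal in every segment, with P · Σ Lᵢ/(AᵢEᵢ) = δ_free.
The series flexibility is Σ Lᵢ/(AᵢEᵢ) = 200/(1375×194×10³) + 875/(675×29×10³) = 4.545×10⁻⁵ mm/N.
So P = 1.068 / 4.545×10⁻⁵ = 23.49 kN, compressive.

P ≈ 23.5 kN (compressive)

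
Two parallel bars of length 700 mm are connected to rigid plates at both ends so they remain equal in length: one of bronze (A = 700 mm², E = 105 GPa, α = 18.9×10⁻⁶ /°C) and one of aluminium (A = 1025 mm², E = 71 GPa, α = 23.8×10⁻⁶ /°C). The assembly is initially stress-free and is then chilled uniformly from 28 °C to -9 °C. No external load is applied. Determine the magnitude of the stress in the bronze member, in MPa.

Both members must finish at the same length. With the larger α, the aluminium tends to over-contract; the plates restrain it, putting the aluminium in tension and the bronze in compression. With no external load the two internal forces are equal and opposite, magnitude P.
Equating the net (thermal + elastic) strains gives |α₁ − α₂|·ΔT = P·[1/(A₁E₁) + 1/(A₂E₂)].
|α₁ − α₂|·ΔT = 4.9×10⁻⁶ × 37 = 0.0001813.
1/(A₁E₁) + 1/(A₂E₂) = 1/(700×105×10³) + 1/(1025×71×10³) = 2.735×10⁻⁸ N⁻¹.
So P = 0.0001813 / 2.735×10⁻⁸ = 6.63 kN.
σ_{bronze} = P/A₁ = 6630/700 = 9.471 MPa, compressive.

σ ≈ 9.47 MPa (compressive)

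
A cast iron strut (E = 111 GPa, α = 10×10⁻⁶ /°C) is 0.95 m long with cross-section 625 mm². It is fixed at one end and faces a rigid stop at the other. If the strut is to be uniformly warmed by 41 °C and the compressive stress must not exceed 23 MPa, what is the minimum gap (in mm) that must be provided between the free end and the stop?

With no wall the strut would lengthen by αΔT L = 10×10⁻⁶ × 41 × 950 = 0.3895 mm.
At the allowable stress the elastic shortening the wall may impose is σL/E = 23 × 950 / (111×10³) = 0.1968 mm.
So the gap has to take up the difference, g_min = δ_free − σL/E = 0.3895 − 0.1968 = 0.1927 mm.

g ≈ 0.193 mm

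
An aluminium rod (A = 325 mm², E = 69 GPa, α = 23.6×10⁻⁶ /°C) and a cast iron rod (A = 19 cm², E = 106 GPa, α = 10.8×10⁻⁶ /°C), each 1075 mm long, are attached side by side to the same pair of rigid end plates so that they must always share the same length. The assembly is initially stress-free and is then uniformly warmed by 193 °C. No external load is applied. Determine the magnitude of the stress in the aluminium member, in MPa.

σ ≈ 153 MPa (compressive)

Equilibrium of a rigid end plate with no external load gives equal and opposite internal forces ±P in the two members. Since α_{aluminium} > α_{cast iron}, heating drives the aluminium into compression and the cast iron into tension.
Compatibility of the two members (thermal + elastic change equal): (α₁ − α₂)ΔT = P·[1/(A₁E₁) + 1/(A₂E₂)].
|α₁ − α₂|·ΔT = 12.8×10⁻⁶ × 193 = 0.00247.
1/(A₁E₁) + 1/(A₂E₂) = 1/(325×69×10³) + 1/(1900×106×10³) = 4.956×10⁻⁸ N⁻¹.
P = 0.00247 / 4.956×10⁻⁸ = 49850 N = 49.85 kN.
σ_{aluminium} = P/A₁ = 49850/325 = 153.4 MPa, compressive.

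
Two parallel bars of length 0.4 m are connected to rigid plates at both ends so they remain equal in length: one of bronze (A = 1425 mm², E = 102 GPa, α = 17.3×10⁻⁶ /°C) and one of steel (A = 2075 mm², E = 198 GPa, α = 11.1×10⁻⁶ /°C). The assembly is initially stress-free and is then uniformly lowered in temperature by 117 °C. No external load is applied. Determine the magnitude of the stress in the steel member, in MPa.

σ ≈ 37.5 MPa (compressive)

Equilibrium of a rigid end plate with no external load gives equal and opposite internal forces ±P in the two members. Since α_{bronze} > α_{steel}, cooling drives the bronze into tension and the steel into compression.
Compatibility of the two members (thermal + elastic change equal): (α₁ − α₂)ΔT = P·[1/(A₁E₁) + 1/(A₂E₂)].
|α₁ − α₂|·ΔT = 6.2×10⁻⁶ × 117 = 0.0007254.
1/(A₁E₁) + 1/(A₂E₂) = 1/(1425×102×10³) + 1/(2075×198×10³) = 9.314×10⁻⁹ N⁻¹.
So P = 0.0007254 / 9.314×10⁻⁹ = 77.88 kN.
σ_{steel} = P/A₂ = 77880/2075 = 37.53 MPa, compressive.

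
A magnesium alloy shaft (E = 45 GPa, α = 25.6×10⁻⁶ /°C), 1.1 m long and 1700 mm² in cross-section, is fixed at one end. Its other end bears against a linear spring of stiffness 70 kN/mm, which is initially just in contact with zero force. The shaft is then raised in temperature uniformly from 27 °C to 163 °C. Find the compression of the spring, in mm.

δ ≈ 1.91 mm

The unrestrained thermal change is αΔT L = 25.6×10⁻⁶ × 136 × 1100 = 3.83 mm.
With a force P in the spring, the elastic change of the shaft is PL/(AE) and that of the spring is P/k; compatibility requires their sum to equal δ_free.
So P = δ_free / [L/(AE) + 1/k] = 3.83 / [ 1100/(1700×45×10³) + 1/(70×10³) ].
P = 3.83 / 2.866×10⁻⁵ = 133600 N.
Spring compression = P/k = 133600/(70×10³) = 1.909 mm.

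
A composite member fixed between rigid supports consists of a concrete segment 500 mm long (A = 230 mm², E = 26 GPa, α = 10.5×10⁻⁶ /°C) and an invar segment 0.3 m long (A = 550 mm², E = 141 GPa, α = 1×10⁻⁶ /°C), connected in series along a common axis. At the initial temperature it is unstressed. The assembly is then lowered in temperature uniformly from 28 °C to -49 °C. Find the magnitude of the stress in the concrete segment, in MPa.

σ ≈ 21.2 MPa (tensile)

Free thermal contraction of the whole bar: Σ αᵢΔT Lᵢ = 10.5×10⁻⁶×77×500 + 1×10⁻⁶×77×300 = 0.4274 mm.
Since the ends are fixed, an axial force P builds up, equal in every segment, with P · Σ Lᵢ/(AᵢEᵢ) = δ_free.
The series flexibility is Σ Lᵢ/(AᵢEᵢ) = 500/(230×26×10³) + 300/(550×141×10³) = 8.748×10⁻⁵ mm/N.
P = 0.4274 / 8.748×10⁻⁵ = 4885 N = 4.885 kN, tensile.
σ_{concrete} = P / A = 4885 / 230 = 21.24 MPa.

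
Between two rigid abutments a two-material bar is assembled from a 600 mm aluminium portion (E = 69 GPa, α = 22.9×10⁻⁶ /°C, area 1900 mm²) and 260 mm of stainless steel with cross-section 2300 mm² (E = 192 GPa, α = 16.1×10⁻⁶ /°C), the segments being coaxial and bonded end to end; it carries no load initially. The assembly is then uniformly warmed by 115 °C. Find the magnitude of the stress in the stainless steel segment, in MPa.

σ ≈ 174 MPa (compressive)

With the walls removed the bar would change length by δ_free = Σ αᵢΔT Lᵢ = 22.9×10⁻⁶×115×600 + 16.1×10⁻⁶×115×260 = 2.061 mm.
Since the ends are fixed, an axial force P builds up, equal in every segment, with P · Σ Lᵢ/(AᵢEᵢ) = δ_free.
Σ Lᵢ/(AᵢEᵢ) = 600/(1900×69×10³) + 260/(2300×192×10³) = 5.165×10⁻⁶ mm/N.
Hence P = δ_free / Σ(L/AE) = 2.061/5.165×10⁻⁶ = 399.1 kN (compressive).
σ_{stainless steel} = P / A = 399100 / 2300 = 173.5 MPa.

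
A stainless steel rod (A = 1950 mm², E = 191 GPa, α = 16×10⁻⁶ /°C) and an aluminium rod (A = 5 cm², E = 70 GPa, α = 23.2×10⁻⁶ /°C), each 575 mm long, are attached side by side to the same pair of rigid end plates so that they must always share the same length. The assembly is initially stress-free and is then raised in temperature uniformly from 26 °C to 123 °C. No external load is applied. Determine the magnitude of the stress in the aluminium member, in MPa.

The aluminium has the larger α, so on heating it would change length more than the stainless steel if both were free. The rigid plates force a common final length, so the aluminium is put into compression and the stainless steel into tension, with equal and opposite forces P (no external load).
Setting the final lengths equal and cancelling L: (α₁ − α₂)ΔT = P/(A₁E₁) + P/(A₂E₂).
|α₁ − α₂|·ΔT = 7.2×10⁻⁶ × 97 = 0.0006984.
1/(A₁E₁) + 1/(A₂E₂) = 1/(1950×191×10³) + 1/(500×70×10³) = 3.126×10⁻⁸ N⁻¹.
P = 0.0006984 / 3.126×10⁻⁸ = 22340 N = 22.34 kN.
σ_{aluminium} = P/A₂ = 22340/500 = 44.69 MPa, compressive.

σ ≈ 44.7 MPa (compressive)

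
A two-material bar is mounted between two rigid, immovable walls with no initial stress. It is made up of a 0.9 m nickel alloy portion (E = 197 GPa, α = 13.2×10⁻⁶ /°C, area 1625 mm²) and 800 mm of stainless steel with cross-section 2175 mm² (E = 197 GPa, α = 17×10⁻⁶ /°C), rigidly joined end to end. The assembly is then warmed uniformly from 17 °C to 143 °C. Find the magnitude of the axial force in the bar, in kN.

If the supports were absent, the total length change would be Σ αᵢΔT Lᵢ = 13.2×10⁻⁶×126×900 + 17×10⁻⁶×126×800 = 3.21 mm.
The walls prevent any net length change, so an axial force P (same in every segment) develops. Compatibility: P · Σ Lᵢ/(AᵢEᵢ) = δ_free.
The series flexibility is Σ Lᵢ/(AᵢEᵢ) = 900/(1625×197×10³) + 800/(2175×197×10³) = 4.678×10⁻⁶ mm/N.
Hence P = δ_free / Σ(L/AE) = 3.21/4.678×10⁻⁶ = 686.2 kN (compressive).

P ≈ 686 kN (compressive)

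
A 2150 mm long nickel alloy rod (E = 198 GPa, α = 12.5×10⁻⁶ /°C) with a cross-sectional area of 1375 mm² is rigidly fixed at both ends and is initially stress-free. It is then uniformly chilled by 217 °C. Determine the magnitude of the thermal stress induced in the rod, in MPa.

σ ≈ 537 MPa (tensile)

The supports are rigid, so the total axial strain is zero. The restrained thermal strain is ε = αΔT = 12.5×10⁻⁶ × 217 = 2712.5×10⁻⁶.
σ = EαΔT = 198×10³ × 12.5×10⁻⁶ × 217 = 537.1 MPa (tensile; the rod is trying to contract).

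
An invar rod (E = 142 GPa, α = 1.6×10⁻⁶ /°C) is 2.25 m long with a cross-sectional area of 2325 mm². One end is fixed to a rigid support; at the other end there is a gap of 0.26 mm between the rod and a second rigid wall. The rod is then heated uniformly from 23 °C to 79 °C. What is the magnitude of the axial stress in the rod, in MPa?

Unrestrained expansion: δ_free = αΔT L = 1.6×10⁻⁶ × 56 × 2250 = 0.2016 mm.
Since δ_free = 0.202 mm is less than the 0.26 mm gap, the rod never touches the wall. No axial force develops.

σ ≈ 0 MPa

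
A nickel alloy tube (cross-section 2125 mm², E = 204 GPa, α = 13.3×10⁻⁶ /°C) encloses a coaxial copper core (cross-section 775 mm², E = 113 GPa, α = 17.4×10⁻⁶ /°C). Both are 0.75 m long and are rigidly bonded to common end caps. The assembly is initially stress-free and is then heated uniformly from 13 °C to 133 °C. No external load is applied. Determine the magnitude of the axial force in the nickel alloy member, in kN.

P ≈ 35.8 kN (tensile in the nickel alloy)

Both members must finish at the same length. With the larger α, the copper tends to over-expand; the plates restrain it, putting the copper in compression and the nickel alloy in tension. With no external load the two internal forces are equal and opposite, magnitude P.
Setting the final lengths equal and cancelling L: (α₁ − α₂)ΔT = P/(A₁E₁) + P/(A₂E₂).
|α₁ − α₂|·ΔT = 4.1×10⁻⁶ × 120 = 0.000492.
1/(A₁E₁) + 1/(A₂E₂) = 1/(2125×204×10³) + 1/(775×113×10³) = 1.373×10⁻⁸ N⁻¹.
So P = 0.000492 / 1.373×10⁻⁸ = 35.85 kN.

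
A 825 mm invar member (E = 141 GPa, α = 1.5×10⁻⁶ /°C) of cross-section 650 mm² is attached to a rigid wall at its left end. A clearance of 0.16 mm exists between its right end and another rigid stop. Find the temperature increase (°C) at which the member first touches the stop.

Contact occurs when the free expansion equals the gap: αΔT L = 0.16 mm.
ΔT = 0.16 / (1.5×10⁻⁶ × 825) = 129.3 °C.

ΔT ≈ 129 °C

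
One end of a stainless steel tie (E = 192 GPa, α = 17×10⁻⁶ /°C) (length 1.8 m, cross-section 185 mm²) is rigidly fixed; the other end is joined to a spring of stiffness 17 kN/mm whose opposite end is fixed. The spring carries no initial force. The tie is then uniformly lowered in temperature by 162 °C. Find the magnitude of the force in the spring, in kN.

P ≈ 45.3 kN

The unrestrained thermal change is αΔT L = 17×10⁻⁶ × 162 × 1800 = 4.957 mm.
Let P be the tensile force in the spring. The tie extends elastically by PL/(AE) and the spring stretches by P/k; together these equal δ_free.
So P = δ_free / [L/(AE) + 1/k] = 4.957 / [ 1800/(185×192×10³) + 1/(17×10³) ].
P = 4.957 / 0.0001095 = 45270 N.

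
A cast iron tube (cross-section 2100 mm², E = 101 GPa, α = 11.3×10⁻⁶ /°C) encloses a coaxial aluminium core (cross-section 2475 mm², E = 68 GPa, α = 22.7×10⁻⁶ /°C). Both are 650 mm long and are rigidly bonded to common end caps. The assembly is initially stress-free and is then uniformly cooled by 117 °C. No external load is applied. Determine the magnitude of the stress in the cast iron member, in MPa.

σ ≈ 59.6 MPa (compressive)

The aluminium has the larger α, so on cooling it would change length more than the cast iron if both were free. The rigid plates force a common final length, so the aluminium is put into tension and the cast iron into compression, with equal and opposite forces P (no external load).
Compatibility of the two members (thermal + elastic change equal): (α₁ − α₂)ΔT = P·[1/(A₁E₁) + 1/(A₂E₂)].
|α₁ − α₂|·ΔT = 11.4×10⁻⁶ × 117 = 0.001334.
1/(A₁E₁) + 1/(A₂E₂) = 1/(2100×101×10³) + 1/(2475×68×10³) = 1.066×10⁻⁸ N⁻¹.
So P = 0.001334 / 1.066×10⁻⁸ = 125.2 kN.
σ_{cast iron} = P/A₁ = 125200/2100 = 59.6 MPa, compressive.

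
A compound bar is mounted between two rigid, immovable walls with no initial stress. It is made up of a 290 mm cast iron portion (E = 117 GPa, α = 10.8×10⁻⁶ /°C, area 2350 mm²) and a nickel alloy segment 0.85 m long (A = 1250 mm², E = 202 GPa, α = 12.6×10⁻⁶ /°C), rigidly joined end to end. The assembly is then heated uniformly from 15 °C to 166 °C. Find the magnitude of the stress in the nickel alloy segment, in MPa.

Free thermal expansion of the whole bar: Σ αᵢΔT Lᵢ = 10.8×10⁻⁶×151×290 + 12.6×10⁻⁶×151×850 = 2.09 mm.
The rigid supports impose zero overall length change; the single axial force P common to all segments must satisfy P Σ Lᵢ/(AᵢEᵢ) = δ_free.
The series flexibility is Σ Lᵢ/(AᵢEᵢ) = 290/(2350×117×10³) + 850/(1250×202×10³) = 4.421×10⁻⁶ mm/N.
So P = 2.09 / 4.421×10⁻⁶ = 472.8 kN, compressive.
σ_{nickel alloy} = P / A = 472800 / 1250 = 378.2 MPa.

σ ≈ 378 MPa (compressive)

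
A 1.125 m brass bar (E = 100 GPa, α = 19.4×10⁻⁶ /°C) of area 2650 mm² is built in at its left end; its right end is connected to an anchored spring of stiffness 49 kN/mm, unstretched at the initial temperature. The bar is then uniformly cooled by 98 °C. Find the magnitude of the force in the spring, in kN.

If the spring were absent the bar would shorten by αΔT L = 19.4×10⁻⁶ × 98 × 1125 = 2.139 mm.
Let P be the tensile force in the spring. The bar extends elastically by PL/(AE) and the spring stretches by P/k; together these equal δ_free.
P [ L/(AE) + 1/k ] = δ_free → P [ 1125/(2650×100×10³) + 1/(49×10³) ] = 2.139.
P = 2.139 / 2.465×10⁻⁵ = 86760 N.

P ≈ 86.8 kN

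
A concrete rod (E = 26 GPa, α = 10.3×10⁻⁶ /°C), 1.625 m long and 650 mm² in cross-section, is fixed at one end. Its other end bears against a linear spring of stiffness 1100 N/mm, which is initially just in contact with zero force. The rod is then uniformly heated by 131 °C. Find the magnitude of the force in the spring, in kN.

If the spring were absent the rod would lengthen by αΔT L = 10.3×10⁻⁶ × 131 × 1625 = 2.193 mm.
Let P be the compressive force at the spring. The rod shortens elastically by PL/(AE) and the spring compresses by P/k; together these equal δ_free.
P [ L/(AE) + 1/k ] = δ_free → P [ 1625/(650×26×10³) + 1/(1100) ] = 2.193.
P = 2.193 / 0.001005 = 2181 N.

P ≈ 2.18 kN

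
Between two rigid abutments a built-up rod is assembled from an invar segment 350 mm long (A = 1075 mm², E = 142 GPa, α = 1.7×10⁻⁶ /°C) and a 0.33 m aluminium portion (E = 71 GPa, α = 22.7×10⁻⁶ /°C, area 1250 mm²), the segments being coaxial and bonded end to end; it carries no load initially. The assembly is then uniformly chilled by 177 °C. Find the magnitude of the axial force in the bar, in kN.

With the walls removed the bar would change length by δ_free = Σ αᵢΔT Lᵢ = 1.7×10⁻⁶×177×350 + 22.7×10⁻⁶×177×330 = 1.431 mm.
Since the ends are fixed, an axial force P builds up, equal in every segment, with P · Σ Lᵢ/(AᵢEᵢ) = δ_free.
Σ Lᵢ/(AᵢEᵢ) = 350/(1075×142×10³) + 330/(1250×71×10³) = 6.011×10⁻⁶ mm/N.
P = 1.431 / 6.011×10⁻⁶ = 238100 N = 238.1 kN, tensile.

P ≈ 238 kN (tensile)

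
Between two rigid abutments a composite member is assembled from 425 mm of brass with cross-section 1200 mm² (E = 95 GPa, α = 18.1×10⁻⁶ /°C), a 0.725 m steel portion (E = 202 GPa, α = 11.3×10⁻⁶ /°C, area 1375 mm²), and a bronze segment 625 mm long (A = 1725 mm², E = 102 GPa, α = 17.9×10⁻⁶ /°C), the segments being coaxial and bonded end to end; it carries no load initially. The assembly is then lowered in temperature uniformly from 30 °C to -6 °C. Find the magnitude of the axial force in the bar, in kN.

Free thermal contraction of the whole bar: Σ αᵢΔT Lᵢ = 18.1×10⁻⁶×36×425 + 11.3×10⁻⁶×36×725 + 17.9×10⁻⁶×36×625 = 0.9746 mm.
The rigid supports impose zero overall length change; the single axial force P common to all segments must satisfy P Σ Lᵢ/(AᵢEᵢ) = δ_free.
The series flexibility is Σ Lᵢ/(AᵢEᵢ) = 425/(1200×95×10³) + 725/(1375×202×10³) + 625/(1725×102×10³) = 9.89×10⁻⁶ mm/N.
P = 0.9746 / 9.89×10⁻⁶ = 98540 N = 98.54 kN, tensile.

P ≈ 98.5 kN (tensile)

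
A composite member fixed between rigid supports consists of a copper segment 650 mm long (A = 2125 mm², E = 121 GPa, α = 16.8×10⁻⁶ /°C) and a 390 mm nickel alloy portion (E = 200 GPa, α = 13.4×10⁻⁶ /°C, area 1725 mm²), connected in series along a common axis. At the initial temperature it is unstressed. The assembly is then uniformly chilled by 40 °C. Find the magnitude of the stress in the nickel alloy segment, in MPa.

σ ≈ 102 MPa (tensile)

Free thermal contraction of the whole bar: Σ αᵢΔT Lᵢ = 16.8×10⁻⁶×40×650 + 13.4×10⁻⁶×40×390 = 0.6458 mm.
Since the ends are fixed, an axial force P builds up, equal in every segment, with P · Σ Lᵢ/(AᵢEᵢ) = δ_free.
Σ Lᵢ/(AᵢEᵢ) = 650/(2125×121×10³) + 390/(1725×200×10³) = 3.658×10⁻⁶ mm/N.
Hence P = δ_free / Σ(L/AE) = 0.6458/3.658×10⁻⁶ = 176.5 kN (tensile).
σ_{nickel alloy} = P / A = 176500 / 1725 = 102.3 MPa.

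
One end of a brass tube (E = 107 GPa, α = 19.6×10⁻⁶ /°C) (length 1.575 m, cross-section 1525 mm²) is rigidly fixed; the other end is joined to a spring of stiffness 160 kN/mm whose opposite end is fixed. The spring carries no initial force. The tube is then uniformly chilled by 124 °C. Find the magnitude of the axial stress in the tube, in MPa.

σ ≈ 158 MPa (tensile)

The unrestrained thermal change is αΔT L = 19.6×10⁻⁶ × 124 × 1575 = 3.828 mm.
Let P be the tensile force in the spring. The tube extends elastically by PL/(AE) and the spring stretches by P/k; together these equal δ_free.
So P = δ_free / [L/(AE) + 1/k] = 3.828 / [ 1575/(1525×107×10³) + 1/(160×10³) ].
P = 3.828 / 1.59×10⁻⁵ = 240700 N.
σ = P/A = 240700/1525 = 157.8 MPa.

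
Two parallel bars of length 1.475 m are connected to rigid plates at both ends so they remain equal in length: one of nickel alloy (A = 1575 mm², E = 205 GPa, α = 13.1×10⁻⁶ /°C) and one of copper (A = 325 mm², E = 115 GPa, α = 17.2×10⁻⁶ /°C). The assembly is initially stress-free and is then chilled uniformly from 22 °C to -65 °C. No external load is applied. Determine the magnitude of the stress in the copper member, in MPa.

σ ≈ 36.8 MPa (tensile)

Both members must finish at the same length. With the larger α, the copper tends to over-contract; the plates restrain it, putting the copper in tension and the nickel alloy in compression. With no external load the two internal forces are equal and opposite, magnitude P.
Setting the final lengths equal and cancelling L: (α₁ − α₂)ΔT = P/(A₁E₁) + P/(A₂E₂).
|α₁ − α₂|·ΔT = 4.1×10⁻⁶ × 87 = 0.0003567.
1/(A₁E₁) + 1/(A₂E₂) = 1/(1575×205×10³) + 1/(325×115×10³) = 2.985×10⁻⁸ N⁻¹.
P = 0.0003567 / 2.985×10⁻⁸ = 11950 N = 11.95 kN.
σ_{copper} = P/A₂ = 11950/325 = 36.76 MPa, tensile.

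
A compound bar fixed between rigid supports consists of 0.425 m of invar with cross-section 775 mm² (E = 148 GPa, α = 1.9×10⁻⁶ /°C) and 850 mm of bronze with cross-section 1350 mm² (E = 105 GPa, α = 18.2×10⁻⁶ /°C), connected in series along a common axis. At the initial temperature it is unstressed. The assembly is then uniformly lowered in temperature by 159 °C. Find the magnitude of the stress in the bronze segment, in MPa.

If the supports were absent, the total length change would be Σ αᵢΔT Lᵢ = 1.9×10⁻⁶×159×425 + 18.2×10⁻⁶×159×850 = 2.588 mm.
Since the ends are fixed, an axial force P builds up, equal in every segment, with P · Σ Lᵢ/(AᵢEᵢ) = δ_free.
The series flexibility is Σ Lᵢ/(AᵢEᵢ) = 425/(775×148×10³) + 850/(1350×105×10³) = 9.702×10⁻⁶ mm/N.
P = 2.588 / 9.702×10⁻⁶ = 266800 N = 266.8 kN, tensile.
σ_{bronze} = P / A = 266800 / 1350 = 197.6 MPa.

σ ≈ 198 MPa (tensile)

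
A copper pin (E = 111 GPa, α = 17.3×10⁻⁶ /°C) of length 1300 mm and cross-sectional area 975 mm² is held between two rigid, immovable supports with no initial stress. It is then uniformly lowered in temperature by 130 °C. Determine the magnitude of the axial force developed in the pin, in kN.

P ≈ 243 kN (tensile)

The ends cannot move, so σ = EαΔT = 111×10³ × 17.3×10⁻⁶ × 130 = 249.6 MPa.
Axial force P = σA = 249.6 × 975 = 243400 N = 243.4 kN, tensile.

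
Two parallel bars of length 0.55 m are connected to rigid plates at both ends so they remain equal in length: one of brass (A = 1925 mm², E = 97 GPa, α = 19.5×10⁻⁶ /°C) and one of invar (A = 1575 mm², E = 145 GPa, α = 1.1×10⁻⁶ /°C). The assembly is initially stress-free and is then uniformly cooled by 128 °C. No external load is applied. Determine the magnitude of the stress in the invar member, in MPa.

σ ≈ 154 MPa (compressive)

Equilibrium of a rigid end plate with no external load gives equal and opposite internal forces ±P in the two members. Since α_{brass} > α_{invar}, cooling drives the brass into tension and the invar into compression.
Setting the final lengths equal and cancelling L: (α₁ − α₂)ΔT = P/(A₁E₁) + P/(A₂E₂).
|α₁ − α₂|·ΔT = 18.4×10⁻⁶ × 128 = 0.002355.
1/(A₁E₁) + 1/(A₂E₂) = 1/(1925×97×10³) + 1/(1575×145×10³) = 9.734×10⁻⁹ N⁻¹.
P = 0.002355 / 9.734×10⁻⁹ = 242000 N = 242 kN.
σ_{invar} = P/A₂ = 242000/1575 = 153.6 MPa, compressive.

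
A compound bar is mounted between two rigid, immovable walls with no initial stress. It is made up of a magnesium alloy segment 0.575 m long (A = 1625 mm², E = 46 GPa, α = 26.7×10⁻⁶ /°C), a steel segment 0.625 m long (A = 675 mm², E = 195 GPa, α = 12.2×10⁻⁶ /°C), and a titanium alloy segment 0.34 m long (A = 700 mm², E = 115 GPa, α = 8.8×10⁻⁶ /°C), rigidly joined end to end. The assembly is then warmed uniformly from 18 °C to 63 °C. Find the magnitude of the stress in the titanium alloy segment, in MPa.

σ ≈ 100 MPa (compressive)

With the walls removed the bar would change length by δ_free = Σ αᵢΔT Lᵢ = 26.7×10⁻⁶×45×575 + 12.2×10⁻⁶×45×625 + 8.8×10⁻⁶×45×340 = 1.169 mm.
The walls prevent any net length change, so an axial force P (same in every segment) develops. Compatibility: P · Σ Lᵢ/(AᵢEᵢ) = δ_free.
The series flexibility is Σ Lᵢ/(AᵢEᵢ) = 575/(1625×46×10³) + 625/(675×195×10³) + 340/(700×115×10³) = 1.666×10⁻⁵ mm/N.
P = 1.169 / 1.666×10⁻⁵ = 70130 N = 70.13 kN, compressive.
σ_{titanium alloy} = P / A = 70130 / 700 = 100.2 MPa.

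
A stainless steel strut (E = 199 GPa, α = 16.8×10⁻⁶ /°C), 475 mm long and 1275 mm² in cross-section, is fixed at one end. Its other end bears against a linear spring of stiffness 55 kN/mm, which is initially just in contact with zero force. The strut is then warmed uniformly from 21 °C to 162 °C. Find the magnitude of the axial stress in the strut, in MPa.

The unrestrained thermal change is αΔT L = 16.8×10⁻⁶ × 141 × 475 = 1.125 mm.
With a force P in the spring, the elastic change of the strut is PL/(AE) and that of the spring is P/k; compatibility requires their sum to equal δ_free.
So P = δ_free / [L/(AE) + 1/k] = 1.125 / [ 475/(1275×199×10³) + 1/(55×10³) ].
P = 1.125 / 2.005×10⁻⁵ = 56110 N.
σ = P/A = 56110/1275 = 44.01 MPa.

σ ≈ 44 MPa (compressive)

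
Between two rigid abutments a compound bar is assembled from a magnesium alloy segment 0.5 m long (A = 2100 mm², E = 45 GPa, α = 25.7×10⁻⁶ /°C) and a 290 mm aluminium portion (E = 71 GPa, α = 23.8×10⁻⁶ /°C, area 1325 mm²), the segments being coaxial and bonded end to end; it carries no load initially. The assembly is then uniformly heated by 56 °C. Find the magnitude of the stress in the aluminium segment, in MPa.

With the walls removed the bar would change length by δ_free = Σ αᵢΔT Lᵢ = 25.7×10⁻⁶×56×500 + 23.8×10⁻⁶×56×290 = 1.106 mm.
The walls prevent any net length change, so an axial force P (same in every segment) develops. Compatibility: P · Σ Lᵢ/(AᵢEᵢ) = δ_free.
Σ Lᵢ/(AᵢEᵢ) = 500/(2100×45×10³) + 290/(1325×71×10³) = 8.374×10⁻⁶ mm/N.
P = 1.106 / 8.374×10⁻⁶ = 132100 N = 132.1 kN, compressive.
σ_{aluminium} = P / A = 132100 / 1325 = 99.69 MPa.

σ ≈ 99.7 MPa (compressive)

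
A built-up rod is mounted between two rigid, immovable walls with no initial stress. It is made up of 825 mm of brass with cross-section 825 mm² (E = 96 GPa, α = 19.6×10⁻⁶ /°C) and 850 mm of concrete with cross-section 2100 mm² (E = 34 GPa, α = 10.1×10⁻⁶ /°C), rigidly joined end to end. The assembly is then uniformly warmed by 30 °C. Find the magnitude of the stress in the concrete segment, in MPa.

With the walls removed the bar would change length by δ_free = Σ αᵢΔT Lᵢ = 19.6×10⁻⁶×30×825 + 10.1×10⁻⁶×30×850 = 0.7427 mm.
Since the ends are fixed, an axial force P builds up, equal in every segment, with P · Σ Lᵢ/(AᵢEᵢ) = δ_free.
The series flexibility is Σ Lᵢ/(AᵢEᵢ) = 825/(825×96×10³) + 850/(2100×34×10³) = 2.232×10⁻⁵ mm/N.
Hence P = δ_free / Σ(L/AE) = 0.7427/2.232×10⁻⁵ = 33.27 kN (compressive).
σ_{concrete} = P / A = 33270 / 2100 = 15.84 MPa.

σ ≈ 15.8 MPa (compressive)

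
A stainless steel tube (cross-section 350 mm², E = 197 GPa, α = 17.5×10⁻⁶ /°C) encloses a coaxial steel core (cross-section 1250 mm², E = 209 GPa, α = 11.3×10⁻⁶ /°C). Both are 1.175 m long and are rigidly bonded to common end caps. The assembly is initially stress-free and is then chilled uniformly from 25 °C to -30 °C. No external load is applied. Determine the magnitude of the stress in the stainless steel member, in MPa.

σ ≈ 53.1 MPa (tensile)

The stainless steel has the larger α, so on cooling it would change length more than the steel if both were free. The rigid plates force a common final length, so the stainless steel is put into tension and the steel into compression, with equal and opposite forces P (no external load).
Equating the net (thermal + elastic) strains gives |α₁ − α₂|·ΔT = P·[1/(A₁E₁) + 1/(A₂E₂)].
|α₁ − α₂|·ΔT = 6.2×10⁻⁶ × 55 = 0.000341.
1/(A₁E₁) + 1/(A₂E₂) = 1/(350×197×10³) + 1/(1250×209×10³) = 1.833×10⁻⁸ N⁻¹.
So P = 0.000341 / 1.833×10⁻⁸ = 18.6 kN.
σ_{stainless steel} = P/A₁ = 18600/350 = 53.15 MPa, tensile.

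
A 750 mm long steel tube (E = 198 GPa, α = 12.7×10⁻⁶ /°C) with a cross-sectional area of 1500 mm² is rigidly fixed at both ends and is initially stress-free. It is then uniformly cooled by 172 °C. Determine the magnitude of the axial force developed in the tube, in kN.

P ≈ 649 kN (tensile)

Full restraint means ε = 0, so the stress is σ = EαΔT = 198×10³ × 12.7×10⁻⁶ × 172 = 432.5 MPa.
Then P = σA = 432.5 × 1500 mm² = 648.8 kN, tensile.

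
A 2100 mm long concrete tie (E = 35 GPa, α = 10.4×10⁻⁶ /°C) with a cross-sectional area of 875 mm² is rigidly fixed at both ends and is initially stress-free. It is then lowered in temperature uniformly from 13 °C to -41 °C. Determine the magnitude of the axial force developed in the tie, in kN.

P ≈ 17.2 kN (tensile)

With zero net strain, σ = E·αΔT = 35 GPa × 10.4×10⁻⁶ × 54 = 19.66 MPa.
P = AEαΔT = 875 × 35×10³ × 10.4×10⁻⁶ × 54 = 17.2 kN (tensile).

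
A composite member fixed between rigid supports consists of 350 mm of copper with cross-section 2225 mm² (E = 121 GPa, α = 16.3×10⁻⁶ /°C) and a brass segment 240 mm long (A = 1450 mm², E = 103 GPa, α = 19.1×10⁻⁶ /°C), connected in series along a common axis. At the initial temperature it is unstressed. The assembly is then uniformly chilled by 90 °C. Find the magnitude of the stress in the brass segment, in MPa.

With the walls removed the bar would change length by δ_free = Σ αᵢΔT Lᵢ = 16.3×10⁻⁶×90×350 + 19.1×10⁻⁶×90×240 = 0.926 mm.
Since the ends are fixed, an axial force P builds up, equal in every segment, with P · Σ Lᵢ/(AᵢEᵢ) = δ_free.
The series flexibility is Σ Lᵢ/(AᵢEᵢ) = 350/(2225×121×10³) + 240/(1450×103×10³) = 2.907×10⁻⁶ mm/N.
P = 0.926 / 2.907×10⁻⁶ = 318500 N = 318.5 kN, tensile.
σ_{brass} = P / A = 318500 / 1450 = 219.7 MPa.

σ ≈ 220 MPa (tensile)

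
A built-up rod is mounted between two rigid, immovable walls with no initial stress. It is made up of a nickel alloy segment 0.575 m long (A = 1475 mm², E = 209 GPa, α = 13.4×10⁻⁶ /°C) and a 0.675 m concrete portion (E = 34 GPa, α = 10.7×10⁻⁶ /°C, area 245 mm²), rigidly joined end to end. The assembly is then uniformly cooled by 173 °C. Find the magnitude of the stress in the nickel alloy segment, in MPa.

With the walls removed the bar would change length by δ_free = Σ αᵢΔT Lᵢ = 13.4×10⁻⁶×173×575 + 10.7×10⁻⁶×173×675 = 2.582 mm.
The walls prevent any net length change, so an axial force P (same in every segment) develops. Compatibility: P · Σ Lᵢ/(AᵢEᵢ) = δ_free.
The series flexibility is Σ Lᵢ/(AᵢEᵢ) = 575/(1475×209×10³) + 675/(245×34×10³) = 8.29×10⁻⁵ mm/N.
Hence P = δ_free / Σ(L/AE) = 2.582/8.29×10⁻⁵ = 31.15 kN (tensile).
σ_{nickel alloy} = P / A = 31150 / 1475 = 21.12 MPa.

σ ≈ 21.1 MPa (tensile)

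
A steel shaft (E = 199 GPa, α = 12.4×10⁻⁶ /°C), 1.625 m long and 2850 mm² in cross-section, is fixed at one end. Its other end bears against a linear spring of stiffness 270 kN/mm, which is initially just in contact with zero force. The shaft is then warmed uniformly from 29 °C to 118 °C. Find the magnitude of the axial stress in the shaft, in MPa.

σ ≈ 95.8 MPa (compressive)

Free thermal expansion: δ_free = αΔT L = 12.4×10⁻⁶ × 89 × 1625 = 1.793 mm.
Let P be the compressive force at the spring. The shaft shortens elastically by PL/(AE) and the spring compresses by P/k; together these equal δ_free.
So P = δ_free / [L/(AE) + 1/k] = 1.793 / [ 1625/(2850×199×10³) + 1/(270×10³) ].
P = 1.793 / 6.569×10⁻⁶ = 273000 N.
σ = P/A = 273000/2850 = 95.79 MPa.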